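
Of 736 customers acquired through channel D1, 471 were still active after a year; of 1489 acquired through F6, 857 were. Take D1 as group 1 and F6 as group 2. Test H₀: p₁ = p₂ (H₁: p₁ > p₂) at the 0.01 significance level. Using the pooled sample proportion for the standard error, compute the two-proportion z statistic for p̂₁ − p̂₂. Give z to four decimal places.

p̂₁ = 471/736 = 0.639946, p̂₂ = 857/1489 = 0.575554.
Pooled p̂ = (471+857)/(736+1489) = 1328/2225 = 0.596854.
SE = √(p̂(1−p̂)(1/n₁+1/n₂)) = √(0.596854·0.403146·0.00203029) = √(0.000488526) = 0.022103.
z = (0.639946 − 0.575554)/0.022103 = 0.064392/0.022103 = 2.9133.
p-value = P(Z > 2.913) ≈ 0.0018; since p < α = 0.01, reject H₀.

z = 2.9133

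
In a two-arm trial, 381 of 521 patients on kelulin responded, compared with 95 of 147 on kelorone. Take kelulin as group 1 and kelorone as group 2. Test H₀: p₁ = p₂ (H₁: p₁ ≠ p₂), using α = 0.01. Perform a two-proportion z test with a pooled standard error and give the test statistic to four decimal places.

p̂₁ = 381/521 = 0.731286, p̂₂ = 95/147 = 0.646259.
Pooled p̂ = (381+95)/(521+147) = 476/668 = 0.712575.
SE = √(p̂(1−p̂)(1/n₁+1/n₂)) = √(0.712575·0.287425·0.00872211) = √(0.00178639) = 0.042266.
z = (0.731286 − 0.646259)/0.042266 = 0.085027/0.042266 = 2.0117.
Two-sided p-value ≈ 2·Φ(−2.012) = 0.0442. With α = 0.01, fail to reject H₀.

z = 2.0117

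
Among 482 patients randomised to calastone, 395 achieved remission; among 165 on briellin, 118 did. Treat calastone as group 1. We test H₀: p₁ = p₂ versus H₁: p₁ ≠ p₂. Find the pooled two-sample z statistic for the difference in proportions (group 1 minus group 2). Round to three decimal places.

z = 2.855

p̂₁ = 395/482 = 0.81950, p̂₂ = 118/165 = 0.71515.
Pooled p̂ = (395+118)/(482+165) = 513/647 = 0.79289.
SE = √(p̂(1−p̂)(1/n₁+1/n₂)) = √(0.79289·0.20711·0.00813529) = √(0.00133594) = 0.03655.
z = (0.81950 − 0.71515)/0.03655 = 0.10435/0.03655 = 2.855.
p-value = 2·P(Z > 2.855) ≈ 0.0043.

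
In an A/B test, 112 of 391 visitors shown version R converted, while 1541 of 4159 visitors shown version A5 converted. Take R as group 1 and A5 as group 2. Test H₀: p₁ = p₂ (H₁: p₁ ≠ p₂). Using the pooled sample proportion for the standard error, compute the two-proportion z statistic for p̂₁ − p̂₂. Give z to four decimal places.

z = -3.3049

p̂₁ = 112/391 = 0.286445, p̂₂ = 1541/4159 = 0.370522.
Pooled p̂ = (112+1541)/(391+4159) = 1653/4550 = 0.363297.
SE = √(0.231312 × 0.00279799) = 0.025440.
z = (0.286445 − 0.370522)/0.025440 = -0.084077/0.025440 = -3.3049.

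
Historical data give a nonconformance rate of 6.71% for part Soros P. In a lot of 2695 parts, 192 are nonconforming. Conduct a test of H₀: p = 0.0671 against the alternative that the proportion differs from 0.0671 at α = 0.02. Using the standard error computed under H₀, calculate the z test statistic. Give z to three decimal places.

z = 0.860

p̂ = 192/2695 = 0.071243.
SE = √(p₀(1−p₀)/n) = √(0.062598/2695) = 0.004819.
z = (0.071243 − 0.0671)/0.004819 = 0.004143/0.004819 = 0.860.
p-value = 2·P(Z > 0.860) ≈ 0.3900. With α = 0.02, fail to reject H₀.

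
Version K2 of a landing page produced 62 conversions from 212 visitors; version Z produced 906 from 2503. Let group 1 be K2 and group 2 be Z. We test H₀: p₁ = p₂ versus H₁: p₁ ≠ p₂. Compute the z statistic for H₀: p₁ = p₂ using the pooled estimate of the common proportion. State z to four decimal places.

z = -2.0289

p̂₁ = 62/212 = 0.292453, p̂₂ = 906/2503 = 0.361966.
Pooled p̂ = (62+906)/(212+2503) = 968/2715 = 0.356538.
SE = √(0.229419 × 0.0051165) = 0.034261.
z = (0.292453 − 0.361966)/0.034261 = -0.069513/0.034261 = -2.0289.
p-value = 2·P(Z > 2.029) ≈ 0.0425.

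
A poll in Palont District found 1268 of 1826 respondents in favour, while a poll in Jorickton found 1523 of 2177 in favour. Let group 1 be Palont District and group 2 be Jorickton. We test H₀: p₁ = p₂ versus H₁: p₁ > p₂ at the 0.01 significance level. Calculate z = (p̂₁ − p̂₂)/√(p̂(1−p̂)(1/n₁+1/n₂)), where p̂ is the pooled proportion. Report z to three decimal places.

p̂₁ = 1268/1826 ≈ 0.69441, p̂₂ = 1523/2177 ≈ 0.69959.
Pooled p̂ = (1268+1523)/(1826+2177) = 2791/4003 = 0.69723.
SE = √(0.211101 × 0.00100699) = 0.01458.
z = (0.69441 − 0.69959)/0.01458 = -0.00518/0.01458 = -0.355.
p-value = P(Z > -0.355) ≈ 0.6386; since p > α = 0.01, fail to reject H₀.

z = -0.355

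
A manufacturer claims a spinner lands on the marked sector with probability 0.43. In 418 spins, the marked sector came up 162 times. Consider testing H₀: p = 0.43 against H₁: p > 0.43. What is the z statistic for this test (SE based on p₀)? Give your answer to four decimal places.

z = -1.7526

p̂ = 162/418 = 0.387560.
Under H₀, SE = √(0.43·0.57/418) = √(0.000586364) = 0.024215.
z = (0.387560 − 0.43)/0.024215 = -0.042440/0.024215 = -1.7526.
p-value = P(Z > -1.753) ≈ 0.9602.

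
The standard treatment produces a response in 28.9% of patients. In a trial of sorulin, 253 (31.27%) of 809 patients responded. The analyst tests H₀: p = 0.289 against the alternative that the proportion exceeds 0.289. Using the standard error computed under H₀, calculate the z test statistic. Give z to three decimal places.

z = 1.489

p̂ = 253/809 ≈ 0.31273.
SE = √(p₀(1−p₀)/n) = √(0.20548/809) = 0.01594.
z = (0.31273 − 0.289)/0.01594 = 0.02373/0.01594 = 1.489.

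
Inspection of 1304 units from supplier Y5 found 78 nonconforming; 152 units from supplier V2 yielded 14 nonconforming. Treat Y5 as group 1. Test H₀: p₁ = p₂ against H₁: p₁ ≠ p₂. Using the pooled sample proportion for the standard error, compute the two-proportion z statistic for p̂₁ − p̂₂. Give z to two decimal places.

p̂₁ = 78/1304 = 0.0598, p̂₂ = 14/152 = 0.0921.
Pooled p̂ = (78+14)/(1304+152) = 92/1456 = 0.0632.
SE = √(p̂(1−p̂)(1/n₁+1/n₂)) = √(0.0632·0.9368·0.00734582) = √(0.00043483) = 0.0209.
z = (0.0598 − 0.0921)/0.0209 = -0.0323/0.0209 = -1.55.
p-value = 2·P(Z > 1.548) ≈ 0.1215.

z = -1.55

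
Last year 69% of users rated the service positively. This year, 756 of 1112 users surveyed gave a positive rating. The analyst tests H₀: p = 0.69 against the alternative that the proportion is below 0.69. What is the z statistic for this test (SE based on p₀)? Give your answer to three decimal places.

z = -0.731

p̂ = 756/1112 = 0.67986.
SE = √(p₀(1−p₀)/n) = √(0.2139/1112) = 0.01387.
z = (0.67986 − 0.69)/0.01387 = -0.01014/0.01387 = -0.731.
p-value = P(Z < -0.731) ≈ 0.2323.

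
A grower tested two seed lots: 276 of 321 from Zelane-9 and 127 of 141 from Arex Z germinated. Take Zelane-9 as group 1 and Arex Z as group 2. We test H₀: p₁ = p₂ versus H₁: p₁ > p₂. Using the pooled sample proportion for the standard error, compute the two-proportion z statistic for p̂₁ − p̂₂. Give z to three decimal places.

p̂₁ = 276/321 ≈ 0.85981, p̂₂ = 127/141 ≈ 0.90071.
Pooled p̂ = (276+127)/(321+141) = 403/462 = 0.87229.
SE = √(p̂(1−p̂)(1/n₁+1/n₂)) = √(0.87229·0.12771·0.0102075) = √(0.00113708) = 0.03372.
z = (0.85981 − 0.90071)/0.03372 = -0.04090/0.03372 = -1.213.
p-value = P(Z > -1.213) ≈ 0.8874.

z = -1.213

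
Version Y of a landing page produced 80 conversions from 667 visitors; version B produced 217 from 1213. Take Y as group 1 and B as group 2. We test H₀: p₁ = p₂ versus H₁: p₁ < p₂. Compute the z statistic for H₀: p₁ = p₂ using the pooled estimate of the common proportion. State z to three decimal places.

p̂₁ = 80/667 = 0.119940, p̂₂ = 217/1213 = 0.178895.
Pooled p̂ = (80+217)/(667+1213) = 297/1880 = 0.157979.
SE = √(p̂(1−p̂)(1/n₁+1/n₂)) = √(0.157979·0.842021·0.00232365) = √(0.000309096) = 0.017581.
z = (0.119940 − 0.178895)/0.017581 = -0.058955/0.017581 = -3.353.

z = -3.353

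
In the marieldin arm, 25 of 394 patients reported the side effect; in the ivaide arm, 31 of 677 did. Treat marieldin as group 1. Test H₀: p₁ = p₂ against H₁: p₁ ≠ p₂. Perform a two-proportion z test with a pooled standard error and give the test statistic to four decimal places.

p̂₁ = 25/394 ≈ 0.063452, p̂₂ = 31/677 ≈ 0.045790.
Pooled p̂ = (25+31)/(394+677) = 56/1071 = 0.052288.
SE = √(0.0495536 × 0.00401518) = 0.014106.
z = (0.063452 − 0.045790)/0.014106 = 0.017662/0.014106 = 1.2521.
p-value = 2·P(Z > 1.252) ≈ 0.2105.

z = 1.2521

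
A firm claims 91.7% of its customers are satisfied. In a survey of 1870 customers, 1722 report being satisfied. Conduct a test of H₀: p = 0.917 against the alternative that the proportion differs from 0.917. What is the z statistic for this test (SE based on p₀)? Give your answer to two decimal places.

p̂ = 1722/1870 = 0.920856.
Standard error under H₀: √(0.917×0.083/1870) = 0.006380.
z = (0.920856 − 0.917)/0.006380 = 0.003856/0.006380 = 0.60.
Two-sided p-value ≈ 2·Φ(−0.604) = 0.5456.

z = 0.60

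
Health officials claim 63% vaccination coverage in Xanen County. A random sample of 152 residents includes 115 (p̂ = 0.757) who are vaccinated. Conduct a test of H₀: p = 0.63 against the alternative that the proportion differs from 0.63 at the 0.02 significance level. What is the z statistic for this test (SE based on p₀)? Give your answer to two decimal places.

z = 3.23

p̂ = 115/152 ≈ 0.7566.
SE = √(p₀(1−p₀)/n) = √(0.2331/152) = 0.0392.
z = (0.7566 − 0.63)/0.0392 = 0.1266/0.0392 = 3.23.
p-value = 2·P(Z > 3.232) ≈ 0.0012. With α = 0.02, reject H₀.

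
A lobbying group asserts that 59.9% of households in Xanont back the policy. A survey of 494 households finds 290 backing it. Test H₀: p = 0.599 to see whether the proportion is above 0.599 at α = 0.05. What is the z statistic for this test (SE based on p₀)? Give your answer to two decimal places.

p̂ = 290/494 ≈ 0.5870.
Under H₀, SE = √(0.599·0.401/494) = √(0.000486233) = 0.0221.
z = (0.5870 − 0.599)/0.0221 = -0.0120/0.0221 = -0.54.
p-value = P(Z > -0.542) ≈ 0.7062, so at α = 0.05 we fail to reject H₀.

z = -0.54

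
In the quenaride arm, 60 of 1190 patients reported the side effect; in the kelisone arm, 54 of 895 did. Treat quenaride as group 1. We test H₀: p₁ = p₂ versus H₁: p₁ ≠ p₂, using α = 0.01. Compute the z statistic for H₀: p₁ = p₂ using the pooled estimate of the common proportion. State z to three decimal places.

z = -0.986

p̂₁ = 60/1190 = 0.05042, p̂₂ = 54/895 = 0.06034.
Pooled p̂ = (60+54)/(1190+895) = 114/2085 = 0.05468.
SE = √(0.0516868 × 0.00195765) = 0.01006.
z = (0.05042 − 0.06034)/0.01006 = -0.00992/0.01006 = -0.986.
Two-sided p-value ≈ 2·Φ(−0.986) = 0.3243, so at α = 0.01 we fail to reject H₀.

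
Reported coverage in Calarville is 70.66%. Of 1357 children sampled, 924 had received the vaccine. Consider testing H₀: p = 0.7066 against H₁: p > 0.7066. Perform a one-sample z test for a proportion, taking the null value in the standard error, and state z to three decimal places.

p̂ = 924/1357 ≈ 0.68091.
Standard error under H₀: √(0.7066×0.2934/1357) = 0.01236.
z = (0.68091 − 0.7066)/0.01236 = -0.02569/0.01236 = -2.078.
p-value = P(Z > -2.078) ≈ 0.9812.

z = -2.078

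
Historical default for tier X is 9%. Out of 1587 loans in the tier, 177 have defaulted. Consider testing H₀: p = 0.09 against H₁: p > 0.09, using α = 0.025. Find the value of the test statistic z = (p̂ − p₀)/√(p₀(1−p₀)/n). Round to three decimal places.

p̂ = 177/1587 ≈ 0.111531.
SE = √(p₀(1−p₀)/n) = √(0.0819/1587) = 0.007184.
z = (0.111531 − 0.09)/0.007184 = 0.021531/0.007184 = 2.997.
p-value = P(Z > 2.997) ≈ 0.0014; since p < α = 0.025, reject H₀.

z = 2.997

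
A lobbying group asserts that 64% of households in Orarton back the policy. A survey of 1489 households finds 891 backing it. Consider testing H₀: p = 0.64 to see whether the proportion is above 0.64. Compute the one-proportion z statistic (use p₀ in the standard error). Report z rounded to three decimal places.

z = -3.345

p̂ = 891/1489 = 0.59839.
Under H₀, SE = √(0.64·0.36/1489) = √(0.000154735) = 0.01244.
z = (0.59839 − 0.64)/0.01244 = -0.04161/0.01244 = -3.345.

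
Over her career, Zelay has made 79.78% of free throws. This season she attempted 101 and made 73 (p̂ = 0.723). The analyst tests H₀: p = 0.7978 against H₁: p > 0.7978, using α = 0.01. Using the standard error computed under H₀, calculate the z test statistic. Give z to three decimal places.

p̂ = 73/101 = 0.722772.
Under H₀, SE = √(0.7978·0.2022/101) = √(0.00159718) = 0.039965.
z = (0.722772 − 0.7978)/0.039965 = -0.075028/0.039965 = -1.877.
p-value = P(Z > -1.877) ≈ 0.9698. With α = 0.01, fail to reject H₀.

z = -1.877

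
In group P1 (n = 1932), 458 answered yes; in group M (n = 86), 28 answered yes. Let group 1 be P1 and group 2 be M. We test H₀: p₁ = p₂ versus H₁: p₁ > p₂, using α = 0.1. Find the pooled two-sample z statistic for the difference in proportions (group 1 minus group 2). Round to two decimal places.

z = -1.88

p̂₁ = 458/1932 ≈ 0.2371, p̂₂ = 28/86 ≈ 0.3256.
Pooled p̂ = (458+28)/(1932+86) = 486/2018 = 0.2408.
SE = √(0.182832 × 0.0121455) = 0.0471.
z = (0.2371 − 0.3256)/0.0471 = -0.0885/0.0471 = -1.88.
p-value = P(Z > -1.879) ≈ 0.9698, so at α = 0.1 we fail to reject H₀.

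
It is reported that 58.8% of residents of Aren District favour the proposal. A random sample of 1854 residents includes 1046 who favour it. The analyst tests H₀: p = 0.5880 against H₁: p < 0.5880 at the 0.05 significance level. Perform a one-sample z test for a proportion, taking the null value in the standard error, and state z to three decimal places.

p̂ = 1046/1854 = 0.56419.
Standard error under H₀: √(0.588×0.412/1854) = 0.01143.
z = (0.56419 − 0.588)/0.01143 = -0.02381/0.01143 = -2.083.
p-value = P(Z < -2.083) ≈ 0.0186. With α = 0.05, reject H₀.

z = -2.083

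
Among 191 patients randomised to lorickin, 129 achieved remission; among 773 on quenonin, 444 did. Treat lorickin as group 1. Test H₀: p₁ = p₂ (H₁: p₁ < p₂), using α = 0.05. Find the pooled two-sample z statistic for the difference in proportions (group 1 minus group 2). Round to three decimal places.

p̂₁ = 129/191 = 0.675393, p̂₂ = 444/773 = 0.574386.
Pooled p̂ = (129+444)/(191+773) = 573/964 = 0.594398.
SE = √(0.241089 × 0.00652926) = 0.039675.
z = (0.675393 − 0.574386)/0.039675 = 0.101007/0.039675 = 2.546.
p-value = P(Z < 2.546) ≈ 0.9945; since p > α = 0.05, fail to reject H₀.

z = 2.546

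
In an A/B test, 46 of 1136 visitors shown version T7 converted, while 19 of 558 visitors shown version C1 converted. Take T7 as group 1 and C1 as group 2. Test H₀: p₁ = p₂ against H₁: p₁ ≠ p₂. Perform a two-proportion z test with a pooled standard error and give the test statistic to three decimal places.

p̂₁ = 46/1136 = 0.04049, p̂₂ = 19/558 = 0.03405.
Pooled p̂ = (46+19)/(1136+558) = 65/1694 = 0.03837.
SE = √(p̂(1−p̂)(1/n₁+1/n₂)) = √(0.03837·0.96163·0.0026724) = √(9.86072e-05) = 0.00993.
z = (0.04049 − 0.03405)/0.00993 = 0.00644/0.00993 = 0.649.
p-value = 2·P(Z > 0.649) ≈ 0.5165.

z = 0.649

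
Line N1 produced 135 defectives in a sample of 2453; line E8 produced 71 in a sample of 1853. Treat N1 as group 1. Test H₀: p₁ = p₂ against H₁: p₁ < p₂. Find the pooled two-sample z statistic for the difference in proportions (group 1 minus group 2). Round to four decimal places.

p̂₁ = 135/2453 ≈ 0.05503465, p̂₂ = 71/1853 ≈ 0.03831624.
Pooled p̂ = (135+71)/(2453+1853) = 206/4306 = 0.04784022.
SE = √(p̂(1−p̂)(1/n₁+1/n₂)) = √(0.04784022·0.95215978·0.000947329) = √(4.31523e-05) = 0.00656904.
z = (0.05503465 − 0.03831624)/0.00656904 = 0.01671841/0.00656904 = 2.5450.

z = 2.5450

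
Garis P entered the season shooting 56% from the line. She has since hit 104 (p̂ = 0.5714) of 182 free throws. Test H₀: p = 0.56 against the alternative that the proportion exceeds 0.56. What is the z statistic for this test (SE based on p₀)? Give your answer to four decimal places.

p̂ = 104/182 ≈ 0.571429.
SE = √(p₀(1−p₀)/n) = √(0.2464/182) = 0.036795.
z = (0.571429 − 0.56)/0.036795 = 0.011429/0.036795 = 0.3106.
p-value = P(Z > 0.311) ≈ 0.3781.

z = 0.3106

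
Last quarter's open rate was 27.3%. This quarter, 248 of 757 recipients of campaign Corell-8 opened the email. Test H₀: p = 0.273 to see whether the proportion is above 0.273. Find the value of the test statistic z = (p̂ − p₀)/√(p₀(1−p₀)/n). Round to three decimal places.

p̂ = 248/757 = 0.32761.
SE = √(p₀(1−p₀)/n) = √(0.19847/757) = 0.01619.
z = (0.32761 − 0.273)/0.01619 = 0.05461/0.01619 = 3.373.

z = 3.373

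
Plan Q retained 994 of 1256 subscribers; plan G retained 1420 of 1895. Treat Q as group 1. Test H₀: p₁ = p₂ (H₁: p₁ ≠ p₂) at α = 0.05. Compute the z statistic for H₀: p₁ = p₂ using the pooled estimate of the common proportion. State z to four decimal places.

p̂₁ = 994/1256 = 0.791401, p̂₂ = 1420/1895 = 0.749340.
Pooled p̂ = (994+1420)/(1256+1895) = 2414/3151 = 0.766106.
SE = √(p̂(1−p̂)(1/n₁+1/n₂)) = √(0.766106·0.233894·0.00132388) = √(0.000237223) = 0.015402.
z = (0.791401 − 0.749340)/0.015402 = 0.042061/0.015402 = 2.7309.
Two-sided p-value ≈ 2·Φ(−2.731) = 0.0063, so at α = 0.05 we reject H₀.

z = 2.7309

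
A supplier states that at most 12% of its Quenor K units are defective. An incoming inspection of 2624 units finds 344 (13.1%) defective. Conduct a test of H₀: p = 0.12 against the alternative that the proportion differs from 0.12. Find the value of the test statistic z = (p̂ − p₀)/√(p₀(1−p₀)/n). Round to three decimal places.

z = 1.749

p̂ = 344/2624 ≈ 0.131098.
SE = √(p₀(1−p₀)/n) = √(0.1056/2624) = 0.006344.
z = (0.131098 − 0.12)/0.006344 = 0.011098/0.006344 = 1.749.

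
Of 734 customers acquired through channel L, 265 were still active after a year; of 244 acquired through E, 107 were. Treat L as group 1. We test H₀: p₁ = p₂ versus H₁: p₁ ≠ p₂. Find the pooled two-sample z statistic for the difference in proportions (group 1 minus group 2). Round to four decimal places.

z = -2.1600

p̂₁ = 265/734 ≈ 0.361035, p̂₂ = 107/244 ≈ 0.438525.
Pooled p̂ = (265+107)/(734+244) = 372/978 = 0.380368.
SE = √(0.235688 × 0.00546076) = 0.035875.
z = (0.361035 − 0.438525)/0.035875 = -0.077490/0.035875 = -2.1600.
p-value = 2·P(Z > 2.160) ≈ 0.0308.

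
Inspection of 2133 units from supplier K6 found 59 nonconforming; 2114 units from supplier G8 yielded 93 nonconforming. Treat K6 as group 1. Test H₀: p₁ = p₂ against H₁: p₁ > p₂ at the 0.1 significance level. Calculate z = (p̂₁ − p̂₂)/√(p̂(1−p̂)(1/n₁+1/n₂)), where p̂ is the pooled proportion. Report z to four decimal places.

z = -2.8647

p̂₁ = 59/2133 ≈ 0.0276606, p̂₂ = 93/2114 ≈ 0.0439924.
Pooled p̂ = (59+93)/(2133+2114) = 152/4247 = 0.0357900.
SE = √(0.034509 × 0.00094186) = 0.0057011.
z = (0.0276606 − 0.0439924)/0.0057011 = -0.0163318/0.0057011 = -2.8647.
p-value = P(Z > -2.865) ≈ 0.9979, so at α = 0.1 we fail to reject H₀.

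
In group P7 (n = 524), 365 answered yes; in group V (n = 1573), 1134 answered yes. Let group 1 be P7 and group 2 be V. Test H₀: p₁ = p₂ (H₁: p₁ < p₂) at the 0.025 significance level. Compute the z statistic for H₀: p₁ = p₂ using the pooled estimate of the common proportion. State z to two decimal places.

p̂₁ = 365/524 = 0.6966, p̂₂ = 1134/1573 = 0.7209.
Pooled p̂ = (365+1134)/(524+1573) = 1499/2097 = 0.7148.
SE = √(p̂(1−p̂)(1/n₁+1/n₂)) = √(0.7148·0.2852·0.00254412) = √(0.000518614) = 0.0228.
z = (0.6966 − 0.7209)/0.0228 = -0.0243/0.0228 = -1.07.
p-value = P(Z < -1.069) ≈ 0.1425. With α = 0.025, fail to reject H₀.

z = -1.07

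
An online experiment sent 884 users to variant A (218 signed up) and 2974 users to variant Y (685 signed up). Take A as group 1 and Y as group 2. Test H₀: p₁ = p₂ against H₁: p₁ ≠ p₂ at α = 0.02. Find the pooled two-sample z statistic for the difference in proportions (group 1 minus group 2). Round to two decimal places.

p̂₁ = 218/884 = 0.24661, p̂₂ = 685/2974 = 0.23033.
Pooled p̂ = (218+685)/(884+2974) = 903/3858 = 0.23406.
SE = √(0.179275 × 0.00146747) = 0.01622.
z = (0.24661 − 0.23033)/0.01622 = 0.01628/0.01622 = 1.00.
p-value = 2·P(Z > 1.004) ≈ 0.3156; since p > α = 0.02, fail to reject H₀.

z = 1.00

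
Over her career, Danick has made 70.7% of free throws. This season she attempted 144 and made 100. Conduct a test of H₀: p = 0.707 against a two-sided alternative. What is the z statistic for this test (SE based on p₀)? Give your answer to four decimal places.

p̂ = 100/144 = 0.694444.
Standard error under H₀: √(0.707×0.293/144) = 0.037928.
z = (0.694444 − 0.707)/0.037928 = -0.012556/0.037928 = -0.3310.

z = -0.3310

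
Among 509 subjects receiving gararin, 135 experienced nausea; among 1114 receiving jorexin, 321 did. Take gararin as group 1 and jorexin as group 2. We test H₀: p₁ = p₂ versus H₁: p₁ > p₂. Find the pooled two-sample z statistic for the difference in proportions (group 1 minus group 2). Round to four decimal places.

p̂₁ = 135/509 ≈ 0.265226, p̂₂ = 321/1114 ≈ 0.288151.
Pooled p̂ = (135+321)/(509+1114) = 456/1623 = 0.280961.
SE = √(p̂(1−p̂)(1/n₁+1/n₂)) = √(0.280961·0.719039·0.0028623) = √(0.000578248) = 0.024047.
z = (0.265226 − 0.288151)/0.024047 = -0.022925/0.024047 = -0.9533.

z = -0.9533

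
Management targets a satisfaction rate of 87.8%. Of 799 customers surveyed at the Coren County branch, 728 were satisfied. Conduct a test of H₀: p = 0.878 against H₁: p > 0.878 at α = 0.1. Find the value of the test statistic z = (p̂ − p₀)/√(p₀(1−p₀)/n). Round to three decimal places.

z = 2.862

p̂ = 728/799 ≈ 0.91114.
Standard error under H₀: √(0.878×0.122/799) = 0.01158.
z = (0.91114 − 0.878)/0.01158 = 0.03314/0.01158 = 2.862.
p-value = P(Z > 2.862) ≈ 0.0021. With α = 0.1, reject H₀.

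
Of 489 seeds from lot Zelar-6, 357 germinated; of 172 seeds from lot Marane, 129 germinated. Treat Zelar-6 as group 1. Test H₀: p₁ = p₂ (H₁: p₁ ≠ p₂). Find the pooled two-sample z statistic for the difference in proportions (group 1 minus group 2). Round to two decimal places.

z = -0.51

p̂₁ = 357/489 = 0.7301, p̂₂ = 129/172 = 0.7500.
Pooled p̂ = (357+129)/(489+172) = 486/661 = 0.7352.
SE = √(p̂(1−p̂)(1/n₁+1/n₂)) = √(0.7352·0.2648·0.00785894) = √(0.0015298) = 0.0391.
z = (0.7301 − 0.7500)/0.0391 = -0.0199/0.0391 = -0.51.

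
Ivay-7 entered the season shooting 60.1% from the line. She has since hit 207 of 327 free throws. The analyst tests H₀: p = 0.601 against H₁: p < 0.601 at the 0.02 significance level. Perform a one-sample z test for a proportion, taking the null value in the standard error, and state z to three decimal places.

z = 1.183

p̂ = 207/327 ≈ 0.63303.
Under H₀, SE = √(0.601·0.399/327) = √(0.00073333) = 0.02708.
z = (0.63303 − 0.601)/0.02708 = 0.03203/0.02708 = 1.183.
p-value = P(Z < 1.183) ≈ 0.8815; since p > α = 0.02, fail to reject H₀.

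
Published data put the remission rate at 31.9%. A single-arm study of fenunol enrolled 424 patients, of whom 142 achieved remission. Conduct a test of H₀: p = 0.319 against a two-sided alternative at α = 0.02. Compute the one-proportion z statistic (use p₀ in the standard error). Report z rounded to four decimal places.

p̂ = 142/424 = 0.334906.
SE = √(p₀(1−p₀)/n) = √(0.21724/424) = 0.022635.
z = (0.334906 − 0.319)/0.022635 = 0.015906/0.022635 = 0.7027.
p-value = 2·P(Z > 0.703) ≈ 0.4822; since p > α = 0.02, fail to reject H₀.

z = 0.7027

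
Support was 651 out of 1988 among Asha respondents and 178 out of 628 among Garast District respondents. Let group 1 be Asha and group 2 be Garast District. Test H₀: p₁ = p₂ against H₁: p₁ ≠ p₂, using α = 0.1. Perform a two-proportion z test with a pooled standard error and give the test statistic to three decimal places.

z = 2.067

p̂₁ = 651/1988 ≈ 0.32746, p̂₂ = 178/628 ≈ 0.28344.
Pooled p̂ = (651+178)/(1988+628) = 829/2616 = 0.31690.
SE = √(0.216473 × 0.00209537) = 0.02130.
z = (0.32746 − 0.28344)/0.02130 = 0.04402/0.02130 = 2.067.
p-value = 2·P(Z > 2.067) ≈ 0.0387. With α = 0.1, reject H₀.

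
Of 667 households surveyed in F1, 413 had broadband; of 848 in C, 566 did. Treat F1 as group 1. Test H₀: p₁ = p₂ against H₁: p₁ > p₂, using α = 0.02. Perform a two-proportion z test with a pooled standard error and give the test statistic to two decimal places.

p̂₁ = 413/667 ≈ 0.61919, p̂₂ = 566/848 ≈ 0.66745.
Pooled p̂ = (413+566)/(667+848) = 979/1515 = 0.64620.
SE = √(0.228624 × 0.0026785) = 0.02475.
z = (0.61919 − 0.66745)/0.02475 = -0.04826/0.02475 = -1.95.
p-value = P(Z > -1.950) ≈ 0.9744. With α = 0.02, fail to reject H₀.

z = -1.95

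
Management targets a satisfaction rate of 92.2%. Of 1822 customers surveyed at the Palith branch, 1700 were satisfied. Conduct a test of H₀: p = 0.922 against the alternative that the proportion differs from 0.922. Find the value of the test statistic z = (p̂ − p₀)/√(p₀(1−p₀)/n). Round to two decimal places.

z = 1.76

p̂ = 1700/1822 ≈ 0.93304.
Standard error under H₀: √(0.922×0.078/1822) = 0.00628.
z = (0.93304 − 0.922)/0.00628 = 0.01104/0.00628 = 1.76.
p-value = 2·P(Z > 1.757) ≈ 0.0789.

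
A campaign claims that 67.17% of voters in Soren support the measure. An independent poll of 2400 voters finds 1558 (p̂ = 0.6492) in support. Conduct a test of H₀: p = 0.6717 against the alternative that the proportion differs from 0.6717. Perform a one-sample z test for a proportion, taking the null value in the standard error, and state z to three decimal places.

z = -2.351

p̂ = 1558/2400 = 0.649167.
Standard error under H₀: √(0.6717×0.3283/2400) = 0.009586.
z = (0.649167 − 0.6717)/0.009586 = -0.022533/0.009586 = -2.351.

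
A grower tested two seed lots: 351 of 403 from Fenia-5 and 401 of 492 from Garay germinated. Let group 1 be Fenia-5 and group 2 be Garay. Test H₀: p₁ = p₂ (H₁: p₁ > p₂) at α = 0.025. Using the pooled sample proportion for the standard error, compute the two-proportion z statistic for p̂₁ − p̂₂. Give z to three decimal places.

z = 2.272

p̂₁ = 351/403 ≈ 0.87097, p̂₂ = 401/492 ≈ 0.81504.
Pooled p̂ = (351+401)/(403+492) = 752/895 = 0.84022.
SE = √(p̂(1−p̂)(1/n₁+1/n₂)) = √(0.84022·0.15978·0.00451391) = √(0.000605983) = 0.02462.
z = (0.87097 − 0.81504)/0.02462 = 0.05593/0.02462 = 2.272.
p-value = P(Z > 2.272) ≈ 0.0115, so at α = 0.025 we reject H₀.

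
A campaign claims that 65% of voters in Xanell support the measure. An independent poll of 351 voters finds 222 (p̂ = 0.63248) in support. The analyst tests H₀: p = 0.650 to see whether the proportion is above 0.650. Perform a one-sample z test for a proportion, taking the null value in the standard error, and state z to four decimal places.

p̂ = 222/351 = 0.632479.
SE = √(p₀(1−p₀)/n) = √(0.2275/351) = 0.025459.
z = (0.632479 − 0.65)/0.025459 = -0.017521/0.025459 = -0.6882.

z = -0.6882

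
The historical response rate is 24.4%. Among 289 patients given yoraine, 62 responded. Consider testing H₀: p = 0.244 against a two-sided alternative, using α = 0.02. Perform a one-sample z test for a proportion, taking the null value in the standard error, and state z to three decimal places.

p̂ = 62/289 = 0.214533.
SE = √(p₀(1−p₀)/n) = √(0.18446/289) = 0.025264.
z = (0.214533 − 0.244)/0.025264 = -0.029467/0.025264 = -1.166.
Two-sided p-value ≈ 2·Φ(−1.166) = 0.2435; since p > α = 0.02, fail to reject H₀.

z = -1.166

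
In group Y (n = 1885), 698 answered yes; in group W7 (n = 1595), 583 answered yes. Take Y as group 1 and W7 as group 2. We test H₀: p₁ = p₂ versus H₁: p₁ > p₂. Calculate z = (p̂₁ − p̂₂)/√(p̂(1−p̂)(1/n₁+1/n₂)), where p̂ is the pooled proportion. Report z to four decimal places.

z = 0.2910

p̂₁ = 698/1885 = 0.370292, p̂₂ = 583/1595 = 0.365517.
Pooled p̂ = (698+583)/(1885+1595) = 1281/3480 = 0.368103.
SE = √(0.232603 × 0.00115746) = 0.016408.
z = (0.370292 − 0.365517)/0.016408 = 0.004775/0.016408 = 0.2910.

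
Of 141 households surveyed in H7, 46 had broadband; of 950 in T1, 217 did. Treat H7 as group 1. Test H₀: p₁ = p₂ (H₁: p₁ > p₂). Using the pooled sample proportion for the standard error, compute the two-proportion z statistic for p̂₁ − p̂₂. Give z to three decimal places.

p̂₁ = 46/141 ≈ 0.32624, p̂₂ = 217/950 ≈ 0.22842.
Pooled p̂ = (46+217)/(141+950) = 263/1091 = 0.24106.
SE = √(p̂(1−p̂)(1/n₁+1/n₂)) = √(0.24106·0.75894·0.00814483) = √(0.00149011) = 0.03860.
z = (0.32624 − 0.22842)/0.03860 = 0.09782/0.03860 = 2.534.

z = 2.534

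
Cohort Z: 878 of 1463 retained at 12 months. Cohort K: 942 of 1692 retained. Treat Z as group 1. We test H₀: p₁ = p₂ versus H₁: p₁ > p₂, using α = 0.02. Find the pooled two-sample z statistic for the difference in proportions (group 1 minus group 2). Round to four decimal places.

p̂₁ = 878/1463 ≈ 0.600137, p̂₂ = 942/1692 ≈ 0.556738.
Pooled p̂ = (878+942)/(1463+1692) = 1820/3155 = 0.576862.
SE = √(p̂(1−p̂)(1/n₁+1/n₂)) = √(0.576862·0.423138·0.00127454) = √(0.000311106) = 0.017638.
z = (0.600137 − 0.556738)/0.017638 = 0.043399/0.017638 = 2.4605.
p-value = P(Z > 2.461) ≈ 0.0069. With α = 0.02, reject H₀.

z = 2.4605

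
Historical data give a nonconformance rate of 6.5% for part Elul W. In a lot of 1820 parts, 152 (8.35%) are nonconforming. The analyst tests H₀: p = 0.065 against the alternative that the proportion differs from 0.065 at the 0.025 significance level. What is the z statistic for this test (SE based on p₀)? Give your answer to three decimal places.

z = 3.204

p̂ = 152/1820 ≈ 0.08352.
Standard error under H₀: √(0.065×0.935/1820) = 0.00578.
z = (0.08352 − 0.065)/0.00578 = 0.01852/0.00578 = 3.204.
Two-sided p-value ≈ 2·Φ(−3.204) = 0.0014; since p < α = 0.025, reject H₀.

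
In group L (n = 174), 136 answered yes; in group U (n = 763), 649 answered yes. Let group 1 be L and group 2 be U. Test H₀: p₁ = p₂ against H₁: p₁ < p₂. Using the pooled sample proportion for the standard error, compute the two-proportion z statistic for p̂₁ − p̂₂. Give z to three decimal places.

z = -2.227

p̂₁ = 136/174 = 0.78161, p̂₂ = 649/763 = 0.85059.
Pooled p̂ = (136+649)/(174+763) = 785/937 = 0.83778.
SE = √(p̂(1−p̂)(1/n₁+1/n₂)) = √(0.83778·0.16222·0.00705774) = √(0.000959179) = 0.03097.
z = (0.78161 − 0.85059)/0.03097 = -0.06898/0.03097 = -2.227.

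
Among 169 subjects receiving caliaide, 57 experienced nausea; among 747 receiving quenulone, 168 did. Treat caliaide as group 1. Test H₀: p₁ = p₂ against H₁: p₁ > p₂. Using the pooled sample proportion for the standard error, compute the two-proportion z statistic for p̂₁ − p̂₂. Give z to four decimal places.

p̂₁ = 57/169 ≈ 0.337278, p̂₂ = 168/747 ≈ 0.224900.
Pooled p̂ = (57+168)/(169+747) = 225/916 = 0.245633.
SE = √(0.185298 × 0.00725585) = 0.036667.
z = (0.337278 − 0.224900)/0.036667 = 0.112378/0.036667 = 3.0648.
p-value = P(Z > 3.065) ≈ 0.0011.

z = 3.0648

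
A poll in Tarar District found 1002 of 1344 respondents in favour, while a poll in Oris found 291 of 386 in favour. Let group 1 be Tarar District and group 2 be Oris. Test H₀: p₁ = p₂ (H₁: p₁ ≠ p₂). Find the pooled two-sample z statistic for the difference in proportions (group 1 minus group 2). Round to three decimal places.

p̂₁ = 1002/1344 ≈ 0.74554, p̂₂ = 291/386 ≈ 0.75389.
Pooled p̂ = (1002+291)/(1344+386) = 1293/1730 = 0.74740.
SE = √(0.188794 × 0.00333472) = 0.02509.
z = (0.74554 − 0.75389)/0.02509 = -0.00835/0.02509 = -0.333.
p-value = 2·P(Z > 0.333) ≈ 0.7393.

z = -0.333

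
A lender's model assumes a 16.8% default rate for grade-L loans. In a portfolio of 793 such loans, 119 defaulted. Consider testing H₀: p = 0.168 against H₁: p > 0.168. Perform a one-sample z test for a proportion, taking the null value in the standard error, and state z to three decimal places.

p̂ = 119/793 ≈ 0.15006.
Under H₀, SE = √(0.168·0.832/793) = √(0.000176262) = 0.01328.
z = (0.15006 − 0.168)/0.01328 = -0.01794/0.01328 = -1.351.

z = -1.351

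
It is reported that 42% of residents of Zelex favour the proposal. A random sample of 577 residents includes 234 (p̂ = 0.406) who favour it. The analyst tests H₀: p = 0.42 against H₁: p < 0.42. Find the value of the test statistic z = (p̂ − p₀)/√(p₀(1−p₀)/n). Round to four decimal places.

p̂ = 234/577 ≈ 0.405546.
Standard error under H₀: √(0.42×0.58/577) = 0.020547.
z = (0.405546 − 0.42)/0.020547 = -0.014454/0.020547 = -0.7035.
p-value = P(Z < -0.703) ≈ 0.2409.

z = -0.7035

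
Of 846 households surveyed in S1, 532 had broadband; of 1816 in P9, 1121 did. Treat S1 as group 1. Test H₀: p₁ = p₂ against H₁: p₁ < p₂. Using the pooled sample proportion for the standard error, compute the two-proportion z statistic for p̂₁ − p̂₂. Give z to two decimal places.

z = 0.57

p̂₁ = 532/846 ≈ 0.6288, p̂₂ = 1121/1816 ≈ 0.6173.
Pooled p̂ = (532+1121)/(846+1816) = 1653/2662 = 0.6210.
SE = √(0.235368 × 0.00173269) = 0.0202.
z = (0.6288 − 0.6173)/0.0202 = 0.0115/0.0202 = 0.57.
p-value = P(Z < 0.572) ≈ 0.7163.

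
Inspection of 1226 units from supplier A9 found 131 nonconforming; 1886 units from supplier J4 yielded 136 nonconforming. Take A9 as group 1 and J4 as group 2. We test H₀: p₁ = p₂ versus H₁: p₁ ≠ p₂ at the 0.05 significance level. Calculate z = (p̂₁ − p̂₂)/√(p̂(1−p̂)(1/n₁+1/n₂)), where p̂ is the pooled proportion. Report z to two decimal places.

z = 3.38

p̂₁ = 131/1226 = 0.1069, p̂₂ = 136/1886 = 0.0721.
Pooled p̂ = (131+136)/(1226+1886) = 267/3112 = 0.0858.
SE = √(p̂(1−p̂)(1/n₁+1/n₂)) = √(0.0858·0.9142·0.00134588) = √(0.000105565) = 0.0103.
z = (0.1069 − 0.0721)/0.0103 = 0.0348/0.0103 = 3.38.
p-value = 2·P(Z > 3.381) ≈ 0.0007; since p < α = 0.05, reject H₀.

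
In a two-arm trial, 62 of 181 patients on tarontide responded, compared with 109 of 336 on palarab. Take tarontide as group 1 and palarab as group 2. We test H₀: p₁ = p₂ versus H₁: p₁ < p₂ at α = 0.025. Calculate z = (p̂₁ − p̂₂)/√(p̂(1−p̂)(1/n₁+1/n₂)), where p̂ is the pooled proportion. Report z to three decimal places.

p̂₁ = 62/181 = 0.34254, p̂₂ = 109/336 = 0.32440.
Pooled p̂ = (62+109)/(181+336) = 171/517 = 0.33075.
SE = √(0.221356 × 0.00850105) = 0.04338.
z = (0.34254 − 0.32440)/0.04338 = 0.01814/0.04338 = 0.418.
p-value = P(Z < 0.418) ≈ 0.6621; since p > α = 0.025, fail to reject H₀.

z = 0.418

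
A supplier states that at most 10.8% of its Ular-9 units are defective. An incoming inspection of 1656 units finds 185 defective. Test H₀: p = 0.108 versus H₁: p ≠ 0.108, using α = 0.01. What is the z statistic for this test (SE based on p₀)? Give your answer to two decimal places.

z = 0.49

p̂ = 185/1656 ≈ 0.1117.
Under H₀, SE = √(0.108·0.892/1656) = √(5.81739e-05) = 0.0076.
z = (0.1117 − 0.108)/0.0076 = 0.0037/0.0076 = 0.49.
Two-sided p-value ≈ 2·Φ(−0.487) = 0.6262. With α = 0.01, fail to reject H₀.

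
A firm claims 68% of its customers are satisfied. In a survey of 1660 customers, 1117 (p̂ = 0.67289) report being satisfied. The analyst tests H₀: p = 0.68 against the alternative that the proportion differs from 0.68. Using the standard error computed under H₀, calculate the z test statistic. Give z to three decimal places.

z = -0.621

p̂ = 1117/1660 ≈ 0.67289.
Standard error under H₀: √(0.68×0.32/1660) = 0.01145.
z = (0.67289 − 0.68)/0.01145 = -0.00711/0.01145 = -0.621.
p-value = 2·P(Z > 0.621) ≈ 0.5347.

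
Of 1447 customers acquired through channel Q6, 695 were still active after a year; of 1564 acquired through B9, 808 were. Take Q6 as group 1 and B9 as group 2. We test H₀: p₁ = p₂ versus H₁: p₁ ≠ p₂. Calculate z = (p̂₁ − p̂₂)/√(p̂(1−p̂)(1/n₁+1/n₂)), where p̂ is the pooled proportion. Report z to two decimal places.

p̂₁ = 695/1447 = 0.4803, p̂₂ = 808/1564 = 0.5166.
Pooled p̂ = (695+808)/(1447+1564) = 1503/3011 = 0.4992.
SE = √(0.249999 × 0.00133047) = 0.0182.
z = (0.4803 − 0.5166)/0.0182 = -0.0363/0.0182 = -1.99.

z = -1.99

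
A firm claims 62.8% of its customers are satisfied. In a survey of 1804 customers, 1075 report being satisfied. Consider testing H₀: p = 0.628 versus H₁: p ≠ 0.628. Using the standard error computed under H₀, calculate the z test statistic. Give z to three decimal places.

p̂ = 1075/1804 = 0.59590.
Standard error under H₀: √(0.628×0.372/1804) = 0.01138.
z = (0.59590 − 0.628)/0.01138 = -0.03210/0.01138 = -2.821.
p-value = 2·P(Z > 2.821) ≈ 0.0048.

z = -2.821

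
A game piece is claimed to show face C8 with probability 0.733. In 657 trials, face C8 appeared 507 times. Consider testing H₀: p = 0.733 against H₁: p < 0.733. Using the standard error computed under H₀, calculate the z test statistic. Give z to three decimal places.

z = 2.242

p̂ = 507/657 = 0.77169.
SE = √(p₀(1−p₀)/n) = √(0.19571/657) = 0.01726.
z = (0.77169 − 0.733)/0.01726 = 0.03869/0.01726 = 2.242.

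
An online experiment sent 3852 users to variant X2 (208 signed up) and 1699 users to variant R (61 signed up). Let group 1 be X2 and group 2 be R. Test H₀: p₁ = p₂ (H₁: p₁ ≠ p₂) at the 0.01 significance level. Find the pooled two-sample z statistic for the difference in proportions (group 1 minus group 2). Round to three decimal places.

z = 2.893

p̂₁ = 208/3852 ≈ 0.053998, p̂₂ = 61/1699 ≈ 0.035903.
Pooled p̂ = (208+61)/(3852+1699) = 269/5551 = 0.048460.
SE = √(0.0461114 × 0.000848187) = 0.006254.
z = (0.053998 − 0.035903)/0.006254 = 0.018095/0.006254 = 2.893.
p-value = 2·P(Z > 2.893) ≈ 0.0038. With α = 0.01, reject H₀.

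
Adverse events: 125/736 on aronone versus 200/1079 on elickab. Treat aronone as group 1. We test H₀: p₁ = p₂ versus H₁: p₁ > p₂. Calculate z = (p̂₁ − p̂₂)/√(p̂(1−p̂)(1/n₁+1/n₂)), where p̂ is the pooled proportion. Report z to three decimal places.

z = -0.847

p̂₁ = 125/736 = 0.16984, p̂₂ = 200/1079 = 0.18536.
Pooled p̂ = (125+200)/(736+1079) = 325/1815 = 0.17906.
SE = √(p̂(1−p̂)(1/n₁+1/n₂)) = √(0.17906·0.82094·0.00228548) = √(0.000335965) = 0.01833.
z = (0.16984 − 0.18536)/0.01833 = -0.01552/0.01833 = -0.847.
p-value = P(Z > -0.847) ≈ 0.8014.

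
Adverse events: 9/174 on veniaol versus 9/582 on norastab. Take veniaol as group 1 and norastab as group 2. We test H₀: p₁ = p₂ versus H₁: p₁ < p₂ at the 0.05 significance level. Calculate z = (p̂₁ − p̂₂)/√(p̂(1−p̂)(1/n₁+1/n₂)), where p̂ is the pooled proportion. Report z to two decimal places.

p̂₁ = 9/174 = 0.05172, p̂₂ = 9/582 = 0.01546.
Pooled p̂ = (9+9)/(174+582) = 18/756 = 0.02381.
SE = √(p̂(1−p̂)(1/n₁+1/n₂)) = √(0.02381·0.97619·0.00746534) = √(0.000173514) = 0.01317.
z = (0.05172 − 0.01546)/0.01317 = 0.03626/0.01317 = 2.75.
p-value = P(Z < 2.753) ≈ 0.9970, so at α = 0.05 we fail to reject H₀.

z = 2.75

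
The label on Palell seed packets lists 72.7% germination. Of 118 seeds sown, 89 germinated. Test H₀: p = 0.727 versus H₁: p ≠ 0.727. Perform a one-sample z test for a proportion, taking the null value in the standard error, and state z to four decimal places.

z = 0.6641

p̂ = 89/118 ≈ 0.754237.
SE = √(p₀(1−p₀)/n) = √(0.19847/118) = 0.041012.
z = (0.754237 − 0.727)/0.041012 = 0.027237/0.041012 = 0.6641.
Two-sided p-value ≈ 2·Φ(−0.664) = 0.5066.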